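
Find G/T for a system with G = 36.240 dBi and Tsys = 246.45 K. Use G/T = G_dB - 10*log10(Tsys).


G/T = 36.240 - 10*log10(246.45) = 36.240 - 23.91729 = 12.32 dB/K

12.32 dB/K


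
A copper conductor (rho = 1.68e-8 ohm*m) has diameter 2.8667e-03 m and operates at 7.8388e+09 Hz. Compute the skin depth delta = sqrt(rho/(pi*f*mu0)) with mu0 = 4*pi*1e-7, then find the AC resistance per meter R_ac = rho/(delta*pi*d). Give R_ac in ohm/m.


delta = sqrt(1.68e-8 / (pi * 7.8388e+09 * 4*pi*1e-7)) = 7.368006e-07 m
R_ac = 1.68e-8 / (7.368006e-07 * pi * 2.8667e-03) = 2.532 ohm/m

2.532 ohm/m


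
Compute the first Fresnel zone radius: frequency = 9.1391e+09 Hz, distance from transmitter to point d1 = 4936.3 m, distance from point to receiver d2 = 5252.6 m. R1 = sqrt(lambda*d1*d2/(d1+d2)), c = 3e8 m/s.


lambda = c / f = 3.0000e+08 / 9.1391e+09 = 0.03282599 m
R1 = sqrt(0.03282599 * 4936.3 * 5252.6 / (4936.3 + 5252.6)) = 9.140 m

9.140 m


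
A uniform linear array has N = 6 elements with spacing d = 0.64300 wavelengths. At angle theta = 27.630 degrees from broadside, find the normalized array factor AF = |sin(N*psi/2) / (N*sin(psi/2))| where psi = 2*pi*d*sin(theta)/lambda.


psi = 2*pi*0.64300*sin(27.630 deg) = 1.873631 rad
AF = |sin(6*1.873631/2) / (6*sin(1.873631/2))| = 0.1272

0.1272


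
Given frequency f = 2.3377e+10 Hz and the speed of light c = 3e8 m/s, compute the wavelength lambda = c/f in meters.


lambda = c / f = 3.0000e+08 / 2.3377e+10 = 0.01283 m

0.01283 m


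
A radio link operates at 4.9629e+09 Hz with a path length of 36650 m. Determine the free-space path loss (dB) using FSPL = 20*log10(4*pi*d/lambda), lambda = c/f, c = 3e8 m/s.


lambda = c / f = 3.0000e+08 / 4.9629e+09 = 0.06044853 m
FSPL = 20 * log10(4*pi*36650/0.06044853) = 137.6 dB

137.6 dB


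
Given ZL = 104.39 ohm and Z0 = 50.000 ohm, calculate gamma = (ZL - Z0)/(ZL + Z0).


gamma = (104.39 - 50.000) / (104.39 + 50.000) = 0.3523

0.3523


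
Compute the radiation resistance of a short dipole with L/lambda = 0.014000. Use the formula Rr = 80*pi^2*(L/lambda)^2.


Rr = 80 * pi^2 * (0.014000)^2 = 80 * 9.869604 * 1.960000e-04 = 0.1548 ohm

0.1548 ohm


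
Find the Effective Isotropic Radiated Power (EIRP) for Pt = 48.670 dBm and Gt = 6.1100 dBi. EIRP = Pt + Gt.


EIRP = Pt + Gt = 48.670 + 6.1100 = 54.78 dBm

54.78 dBm


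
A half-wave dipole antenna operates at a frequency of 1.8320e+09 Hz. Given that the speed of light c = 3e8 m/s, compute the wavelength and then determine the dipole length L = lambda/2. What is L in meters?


lambda = c / f = 3.0000e+08 / 1.8320e+09 = 0.1637555 m
L = lambda / 2 = 0.1637555 / 2 = 0.08188 m

0.08188 m


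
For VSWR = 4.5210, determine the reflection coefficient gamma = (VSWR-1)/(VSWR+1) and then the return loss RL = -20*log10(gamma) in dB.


gamma = (4.5210 - 1) / (4.5210 + 1) = 0.6377468
RL = -20 * log10(0.6377468) = 3.907 dB

3.907 dB


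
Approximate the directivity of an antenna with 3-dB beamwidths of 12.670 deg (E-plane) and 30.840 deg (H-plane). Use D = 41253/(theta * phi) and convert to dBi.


D_linear = 41253 / (12.670 * 30.840) = 105.5758
D_dBi = 10 * log10(105.5758) = 20.24 dBi

20.24 dBi


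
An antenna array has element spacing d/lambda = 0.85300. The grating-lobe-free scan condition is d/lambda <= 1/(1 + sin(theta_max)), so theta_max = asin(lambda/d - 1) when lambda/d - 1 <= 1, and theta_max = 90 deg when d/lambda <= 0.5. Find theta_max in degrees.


lambda/d - 1 = 1/0.85300 - 1 = 0.1723329
theta_max = asin(0.1723329) = 9.923 deg

9.923 deg


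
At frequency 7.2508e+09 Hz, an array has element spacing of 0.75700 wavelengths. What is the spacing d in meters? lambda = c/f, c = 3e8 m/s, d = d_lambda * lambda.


lambda = c / f = 3.0000e+08 / 7.2508e+09 = 0.04137474 m
d = 0.75700 * 0.04137474 = 0.03132 m

0.03132 m


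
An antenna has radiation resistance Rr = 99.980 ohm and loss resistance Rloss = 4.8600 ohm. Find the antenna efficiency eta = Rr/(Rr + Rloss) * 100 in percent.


eta = 99.980 / (99.980 + 4.8600) * 100 = 95.36%

95.36%


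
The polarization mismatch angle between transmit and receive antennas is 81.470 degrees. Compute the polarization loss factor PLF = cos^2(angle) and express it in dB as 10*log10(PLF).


PLF_linear = cos^2(81.470 deg) = 0.02200097
PLF_dB = 10 * log10(0.02200097) = -16.58 dB

-16.58 dB


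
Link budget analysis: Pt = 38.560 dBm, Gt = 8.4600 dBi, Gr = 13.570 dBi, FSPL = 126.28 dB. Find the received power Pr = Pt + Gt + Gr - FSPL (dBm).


Pr = 38.560 + 8.4600 + 13.570 - 126.28 = -65.69 dBm

-65.69 dBm


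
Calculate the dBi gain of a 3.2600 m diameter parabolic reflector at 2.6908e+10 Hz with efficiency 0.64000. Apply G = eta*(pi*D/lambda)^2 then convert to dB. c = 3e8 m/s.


lambda = c / f = 3.0000e+08 / 2.6908e+10 = 0.01114910 m
G_linear = 0.64000 * (pi * 3.2600 / 0.01114910)^2 = 540051.7
G_dBi = 10 * log10(540051.7) = 57.32 dBi

57.32 dBi


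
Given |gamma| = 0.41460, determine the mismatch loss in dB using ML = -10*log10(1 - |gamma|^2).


ML = -10 * log10(1 - 0.41460^2) = -10 * log10(0.82810684) = 0.8191 dB

0.8191 dB


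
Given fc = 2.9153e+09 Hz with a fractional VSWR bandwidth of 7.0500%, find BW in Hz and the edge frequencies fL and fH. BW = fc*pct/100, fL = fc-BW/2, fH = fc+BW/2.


BW = 2.9153e+09 * 7.0500/100 = 2.055286e+08 Hz
fL = 2.9153e+09 - 2.055286e+08/2 = 2.813e+09 Hz
fH = 2.9153e+09 + 2.055286e+08/2 = 3.018e+09 Hz

BW=2.055e+08 Hz, fL=2.813e+09 Hz, fH=3.018e+09 Hz


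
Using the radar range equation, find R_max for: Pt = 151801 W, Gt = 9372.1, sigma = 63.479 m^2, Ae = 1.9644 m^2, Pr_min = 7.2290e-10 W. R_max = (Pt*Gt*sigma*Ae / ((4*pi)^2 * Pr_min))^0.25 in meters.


R^4 = 151801*9372.1*63.479*1.9644 / ((4*pi)^2 * 7.2290e-10) = 1.554081e+18
R_max = 1.554081e+18^0.25 = 35308 m

35308 m


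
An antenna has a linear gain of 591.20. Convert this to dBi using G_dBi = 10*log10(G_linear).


G_dBi = 10 * log10(591.20) = 27.72 dBi

27.72 dBi


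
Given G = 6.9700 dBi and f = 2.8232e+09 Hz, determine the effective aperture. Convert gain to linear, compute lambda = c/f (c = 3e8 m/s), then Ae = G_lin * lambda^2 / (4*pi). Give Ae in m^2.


lambda = c / f = 3.0000e+08 / 2.8232e+09 = 0.1062624 m
G_linear = 10^(6.9700/10) = 4.977371
Ae = G_linear * lambda^2 / (4*pi) = 4.977371 * 0.1062624^2 / (4*pi) = 4.472e-03 m^2

4.472e-03 m^2


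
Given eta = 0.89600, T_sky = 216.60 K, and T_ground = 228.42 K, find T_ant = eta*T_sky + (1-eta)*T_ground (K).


T_ant = 0.89600 * 216.60 + (1 - 0.89600) * 228.42 = 217.8 K

217.8 K


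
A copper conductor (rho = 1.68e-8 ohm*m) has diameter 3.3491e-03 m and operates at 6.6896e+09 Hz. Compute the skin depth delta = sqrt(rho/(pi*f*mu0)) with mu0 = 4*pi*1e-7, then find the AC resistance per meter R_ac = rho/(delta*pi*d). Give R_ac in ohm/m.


delta = sqrt(1.68e-8 / (pi * 6.6896e+09 * 4*pi*1e-7)) = 7.975808e-07 m
R_ac = 1.68e-8 / (7.975808e-07 * pi * 3.3491e-03) = 2.002 ohm/m

2.002 ohm/m


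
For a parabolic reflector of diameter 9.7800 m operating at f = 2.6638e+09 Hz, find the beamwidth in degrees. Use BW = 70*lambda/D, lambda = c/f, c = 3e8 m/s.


lambda = c / f = 3.0000e+08 / 2.6638e+09 = 0.1126211 m
BW = 70 * 0.1126211 / 9.7800 = 0.8061 deg

0.8061 deg


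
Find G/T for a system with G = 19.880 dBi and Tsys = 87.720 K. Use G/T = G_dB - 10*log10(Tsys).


G/T = 19.880 - 10*log10(87.720) = 19.880 - 19.43099 = 0.4490 dB/K

0.4490 dB/K


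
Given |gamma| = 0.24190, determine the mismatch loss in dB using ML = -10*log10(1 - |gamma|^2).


ML = -10 * log10(1 - 0.24190^2) = -10 * log10(0.94148439) = 0.2619 dB

0.2619 dB


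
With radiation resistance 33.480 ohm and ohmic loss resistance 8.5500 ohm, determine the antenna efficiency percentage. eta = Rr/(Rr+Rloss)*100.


eta = 33.480 / (33.480 + 8.5500) * 100 = 79.66%

79.66%


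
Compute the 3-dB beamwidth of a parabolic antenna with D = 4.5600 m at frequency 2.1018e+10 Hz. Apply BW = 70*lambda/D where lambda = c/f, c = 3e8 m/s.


lambda = c / f = 3.0000e+08 / 2.1018e+10 = 0.01427348 m
BW = 70 * 0.01427348 / 4.5600 = 0.2191 deg

0.2191 deg


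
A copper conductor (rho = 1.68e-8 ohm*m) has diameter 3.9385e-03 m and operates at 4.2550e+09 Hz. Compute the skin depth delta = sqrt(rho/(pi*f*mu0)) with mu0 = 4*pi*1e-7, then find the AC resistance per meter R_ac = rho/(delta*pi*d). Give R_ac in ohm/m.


delta = sqrt(1.68e-8 / (pi * 4.2550e+09 * 4*pi*1e-7)) = 1.000058e-06 m
R_ac = 1.68e-8 / (1.000058e-06 * pi * 3.9385e-03) = 1.358 ohm/m

1.358 ohm/m


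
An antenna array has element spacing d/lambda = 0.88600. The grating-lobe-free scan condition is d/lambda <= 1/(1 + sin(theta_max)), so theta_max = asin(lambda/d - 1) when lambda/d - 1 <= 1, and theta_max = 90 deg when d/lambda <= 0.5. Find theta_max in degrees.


lambda/d - 1 = 1/0.88600 - 1 = 0.1286682
theta_max = asin(0.1286682) = 7.393 deg

7.393 deg


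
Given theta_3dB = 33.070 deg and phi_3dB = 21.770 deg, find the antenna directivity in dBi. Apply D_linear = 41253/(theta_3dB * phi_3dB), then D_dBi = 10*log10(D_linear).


D_linear = 41253 / (33.070 * 21.770) = 57.30109
D_dBi = 10 * log10(57.30109) = 17.58 dBi

17.58 dBi


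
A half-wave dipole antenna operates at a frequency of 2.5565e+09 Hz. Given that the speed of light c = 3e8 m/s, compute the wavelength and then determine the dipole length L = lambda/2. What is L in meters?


lambda = c / f = 3.0000e+08 / 2.5565e+09 = 0.1173479 m
L = lambda / 2 = 0.1173479 / 2 = 0.05867 m

0.05867 m


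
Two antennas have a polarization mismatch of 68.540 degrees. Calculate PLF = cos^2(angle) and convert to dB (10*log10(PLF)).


PLF_linear = cos^2(68.540 deg) = 0.1338474
PLF_dB = 10 * log10(0.1338474) = -8.734 dB

-8.734 dB


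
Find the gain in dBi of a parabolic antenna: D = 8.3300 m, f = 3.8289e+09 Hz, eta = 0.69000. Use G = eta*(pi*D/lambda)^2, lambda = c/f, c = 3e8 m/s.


lambda = c / f = 3.0000e+08 / 3.8289e+09 = 0.07835148 m
G_linear = 0.69000 * (pi * 8.3300 / 0.07835148)^2 = 76974.07
G_dBi = 10 * log10(76974.07) = 48.86 dBi

48.86 dBi


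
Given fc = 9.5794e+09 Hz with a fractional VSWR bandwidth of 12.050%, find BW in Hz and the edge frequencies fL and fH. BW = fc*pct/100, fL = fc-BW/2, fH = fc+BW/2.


BW = 9.5794e+09 * 12.050/100 = 1.154318e+09 Hz
fL = 9.5794e+09 - 1.154318e+09/2 = 9.002e+09 Hz
fH = 9.5794e+09 + 1.154318e+09/2 = 1.016e+10 Hz

BW=1.154e+09 Hz, fL=9.002e+09 Hz, fH=1.016e+10 Hz


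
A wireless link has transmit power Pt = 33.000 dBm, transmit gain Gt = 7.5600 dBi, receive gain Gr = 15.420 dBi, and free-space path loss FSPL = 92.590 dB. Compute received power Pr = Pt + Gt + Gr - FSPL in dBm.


Pr = 33.000 + 7.5600 + 15.420 - 92.590 = -36.61 dBm

-36.61 dBm


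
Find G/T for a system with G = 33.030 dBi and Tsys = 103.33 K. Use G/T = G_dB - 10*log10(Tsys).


G/T = 33.030 - 10*log10(103.33) = 33.030 - 20.14226 = 12.89 dB/K

12.89 dB/K


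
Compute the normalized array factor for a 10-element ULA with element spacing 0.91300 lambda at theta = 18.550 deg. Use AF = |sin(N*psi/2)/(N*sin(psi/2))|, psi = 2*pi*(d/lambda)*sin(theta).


psi = 2*pi*0.91300*sin(18.550 deg) = 1.824980 rad
AF = |sin(10*1.824980/2) / (10*sin(1.824980/2))| = 0.03734

0.03734


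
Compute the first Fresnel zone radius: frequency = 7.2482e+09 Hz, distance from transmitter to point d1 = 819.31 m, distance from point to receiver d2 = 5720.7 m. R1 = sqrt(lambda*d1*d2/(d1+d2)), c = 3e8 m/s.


lambda = c / f = 3.0000e+08 / 7.2482e+09 = 0.04138959 m
R1 = sqrt(0.04138959 * 819.31 * 5720.7 / (819.31 + 5720.7)) = 5.446 m

5.446 m


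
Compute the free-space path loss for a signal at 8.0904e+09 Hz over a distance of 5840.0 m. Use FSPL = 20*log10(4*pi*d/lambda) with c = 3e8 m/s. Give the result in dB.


lambda = c / f = 3.0000e+08 / 8.0904e+09 = 0.03708098 m
FSPL = 20 * log10(4*pi*5840.0/0.03708098) = 125.9 dB

125.9 dB


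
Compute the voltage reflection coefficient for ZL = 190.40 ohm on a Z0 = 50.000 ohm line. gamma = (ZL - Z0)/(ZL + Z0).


gamma = (190.40 - 50.000) / (190.40 + 50.000) = 0.5840

0.5840


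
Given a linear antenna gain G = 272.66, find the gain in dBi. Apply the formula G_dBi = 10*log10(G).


G_dBi = 10 * log10(272.66) = 24.36 dBi

24.36 dBi


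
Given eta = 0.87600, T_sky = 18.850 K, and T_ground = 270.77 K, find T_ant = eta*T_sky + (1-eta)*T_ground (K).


T_ant = 0.87600 * 18.850 + (1 - 0.87600) * 270.77 = 50.09 K

50.09 K


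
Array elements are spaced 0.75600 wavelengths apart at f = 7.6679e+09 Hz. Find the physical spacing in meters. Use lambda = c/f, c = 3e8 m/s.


lambda = c / f = 3.0000e+08 / 7.6679e+09 = 0.03912414 m
d = 0.75600 * 0.03912414 = 0.02958 m

0.02958 m


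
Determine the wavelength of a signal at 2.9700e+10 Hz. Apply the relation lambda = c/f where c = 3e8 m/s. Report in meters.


lambda = c / f = 3.0000e+08 / 2.9700e+10 = 0.01010 m

0.01010 m


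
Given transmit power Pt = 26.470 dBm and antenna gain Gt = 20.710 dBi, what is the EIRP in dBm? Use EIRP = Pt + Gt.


EIRP = Pt + Gt = 26.470 + 20.710 = 47.18 dBm

47.18 dBm


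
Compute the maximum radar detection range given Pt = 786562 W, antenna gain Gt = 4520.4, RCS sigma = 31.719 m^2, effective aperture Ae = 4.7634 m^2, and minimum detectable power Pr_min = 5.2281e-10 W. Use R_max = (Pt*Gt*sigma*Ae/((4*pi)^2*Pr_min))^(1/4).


R^4 = 786562*4520.4*31.719*4.7634 / ((4*pi)^2 * 5.2281e-10) = 6.507029e+18
R_max = 6.507029e+18^0.25 = 50506 m

50506 m


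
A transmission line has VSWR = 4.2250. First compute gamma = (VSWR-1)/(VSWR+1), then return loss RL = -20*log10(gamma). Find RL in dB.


gamma = (4.2250 - 1) / (4.2250 + 1) = 0.6172249
RL = -20 * log10(0.6172249) = 4.191 dB

4.191 dB


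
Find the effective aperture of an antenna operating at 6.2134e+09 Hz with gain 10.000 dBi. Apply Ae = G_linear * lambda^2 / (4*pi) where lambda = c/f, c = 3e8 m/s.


lambda = c / f = 3.0000e+08 / 6.2134e+09 = 0.04828274 m
G_linear = 10^(10.000/10) = 10.00000
Ae = G_linear * lambda^2 / (4*pi) = 10.00000 * 0.04828274^2 / (4*pi) = 1.855e-03 m^2

1.855e-03 m^2


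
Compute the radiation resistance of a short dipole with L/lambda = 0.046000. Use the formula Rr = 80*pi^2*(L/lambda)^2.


Rr = 80 * pi^2 * (0.046000)^2 = 80 * 9.869604 * 2.116000e-03 = 1.671 ohm

1.671 ohm


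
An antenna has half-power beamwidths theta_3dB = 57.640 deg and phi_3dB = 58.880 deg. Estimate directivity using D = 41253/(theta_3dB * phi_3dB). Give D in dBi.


D_linear = 41253 / (57.640 * 58.880) = 12.15525
D_dBi = 10 * log10(12.15525) = 10.85 dBi

10.85 dBi


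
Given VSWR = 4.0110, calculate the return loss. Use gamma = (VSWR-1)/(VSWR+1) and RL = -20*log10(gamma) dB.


gamma = (4.0110 - 1) / (4.0110 + 1) = 0.6008781
RL = -20 * log10(0.6008781) = 4.424 dB

4.424 dB


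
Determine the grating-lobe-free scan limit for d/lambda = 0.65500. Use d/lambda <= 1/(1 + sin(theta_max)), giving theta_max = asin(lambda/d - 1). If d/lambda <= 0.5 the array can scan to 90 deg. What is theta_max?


lambda/d - 1 = 1/0.65500 - 1 = 0.5267176
theta_max = asin(0.5267176) = 31.78 deg

31.78 deg


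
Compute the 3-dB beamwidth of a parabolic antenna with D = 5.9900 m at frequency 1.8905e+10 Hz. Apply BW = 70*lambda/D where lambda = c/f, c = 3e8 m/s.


lambda = c / f = 3.0000e+08 / 1.8905e+10 = 0.01586882 m
BW = 70 * 0.01586882 / 5.9900 = 0.1854 deg

0.1854 deg


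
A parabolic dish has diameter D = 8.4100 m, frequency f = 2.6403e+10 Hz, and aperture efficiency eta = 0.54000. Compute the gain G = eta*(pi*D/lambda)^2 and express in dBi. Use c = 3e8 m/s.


lambda = c / f = 3.0000e+08 / 2.6403e+10 = 0.01136235 m
G_linear = 0.54000 * (pi * 8.4100 / 0.01136235)^2 = 2.919774e+06
G_dBi = 10 * log10(2.919774e+06) = 64.65 dBi

64.65 dBi


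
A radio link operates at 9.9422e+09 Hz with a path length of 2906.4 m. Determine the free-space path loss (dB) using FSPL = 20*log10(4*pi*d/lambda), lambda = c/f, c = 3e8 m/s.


lambda = c / f = 3.0000e+08 / 9.9422e+09 = 0.03017441 m
FSPL = 20 * log10(4*pi*2906.4/0.03017441) = 121.7 dB

121.7 dB


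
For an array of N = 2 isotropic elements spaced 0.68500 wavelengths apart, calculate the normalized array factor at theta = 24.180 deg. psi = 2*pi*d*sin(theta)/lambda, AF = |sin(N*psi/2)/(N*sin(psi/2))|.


psi = 2*pi*0.68500*sin(24.180 deg) = 1.762931 rad
AF = |sin(2*1.762931/2) / (2*sin(1.762931/2))| = 0.6360

0.6360


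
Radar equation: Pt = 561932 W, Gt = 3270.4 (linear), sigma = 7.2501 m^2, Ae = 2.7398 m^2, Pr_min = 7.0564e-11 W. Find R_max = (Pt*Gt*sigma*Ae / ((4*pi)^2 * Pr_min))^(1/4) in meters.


R^4 = 561932*3270.4*7.2501*2.7398 / ((4*pi)^2 * 7.0564e-11) = 3.276005e+18
R_max = 3.276005e+18^0.25 = 42544 m

42544 m


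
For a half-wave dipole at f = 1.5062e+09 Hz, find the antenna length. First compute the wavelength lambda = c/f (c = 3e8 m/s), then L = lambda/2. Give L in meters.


lambda = c / f = 3.0000e+08 / 1.5062e+09 = 0.1991767 m
L = lambda / 2 = 0.1991767 / 2 = 0.09959 m

0.09959 m


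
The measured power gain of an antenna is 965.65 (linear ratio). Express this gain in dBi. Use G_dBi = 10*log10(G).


G_dBi = 10 * log10(965.65) = 29.85 dBi

29.85 dBi


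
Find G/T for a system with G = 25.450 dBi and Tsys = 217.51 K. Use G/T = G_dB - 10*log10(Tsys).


G/T = 25.450 - 10*log10(217.51) = 25.450 - 23.37479 = 2.075 dB/K

2.075 dB/K


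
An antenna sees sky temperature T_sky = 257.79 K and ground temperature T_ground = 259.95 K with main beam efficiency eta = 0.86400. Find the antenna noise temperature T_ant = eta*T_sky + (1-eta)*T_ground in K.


T_ant = 0.86400 * 257.79 + (1 - 0.86400) * 259.95 = 258.1 K

258.1 K


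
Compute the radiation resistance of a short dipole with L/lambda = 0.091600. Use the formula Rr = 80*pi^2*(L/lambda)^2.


Rr = 80 * pi^2 * (0.091600)^2 = 80 * 9.869604 * 8.390560e-03 = 6.625 ohm

6.625 ohm


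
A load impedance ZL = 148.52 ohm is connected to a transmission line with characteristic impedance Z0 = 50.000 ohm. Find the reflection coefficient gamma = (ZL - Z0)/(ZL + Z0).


gamma = (148.52 - 50.000) / (148.52 + 50.000) = 0.4963

0.4963


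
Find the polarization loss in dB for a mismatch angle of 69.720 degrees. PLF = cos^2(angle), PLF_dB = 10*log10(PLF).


PLF_linear = cos^2(69.720 deg) = 0.1201373
PLF_dB = 10 * log10(0.1201373) = -9.203 dB

-9.203 dB


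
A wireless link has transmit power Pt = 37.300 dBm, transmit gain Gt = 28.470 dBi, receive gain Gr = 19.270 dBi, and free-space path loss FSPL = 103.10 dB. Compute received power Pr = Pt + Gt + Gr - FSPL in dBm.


Pr = 37.300 + 28.470 + 19.270 - 103.10 = -18.06 dBm

-18.06 dBm


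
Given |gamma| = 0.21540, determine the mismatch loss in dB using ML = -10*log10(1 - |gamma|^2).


ML = -10 * log10(1 - 0.21540^2) = -10 * log10(0.95360284) = 0.2063 dB

0.2063 dB


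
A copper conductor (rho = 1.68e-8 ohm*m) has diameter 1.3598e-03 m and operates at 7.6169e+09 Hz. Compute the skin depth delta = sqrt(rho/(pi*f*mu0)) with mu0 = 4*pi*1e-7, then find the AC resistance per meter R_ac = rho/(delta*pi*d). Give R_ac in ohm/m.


delta = sqrt(1.68e-8 / (pi * 7.6169e+09 * 4*pi*1e-7)) = 7.474560e-07 m
R_ac = 1.68e-8 / (7.474560e-07 * pi * 1.3598e-03) = 5.261 ohm/m

5.261 ohm/m


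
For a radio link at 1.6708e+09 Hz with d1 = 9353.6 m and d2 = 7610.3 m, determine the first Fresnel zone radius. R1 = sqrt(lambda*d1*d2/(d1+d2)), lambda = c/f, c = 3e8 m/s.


lambda = c / f = 3.0000e+08 / 1.6708e+09 = 0.1795547 m
R1 = sqrt(0.1795547 * 9353.6 * 7610.3 / (9353.6 + 7610.3)) = 27.45 m

27.45 m


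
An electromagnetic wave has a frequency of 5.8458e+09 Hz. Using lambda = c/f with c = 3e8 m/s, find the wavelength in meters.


lambda = c / f = 3.0000e+08 / 5.8458e+09 = 0.05132 m

0.05132 m


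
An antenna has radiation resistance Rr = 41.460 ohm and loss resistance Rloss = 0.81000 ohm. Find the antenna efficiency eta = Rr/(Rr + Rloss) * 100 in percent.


eta = 41.460 / (41.460 + 0.81000) * 100 = 98.08%

98.08%


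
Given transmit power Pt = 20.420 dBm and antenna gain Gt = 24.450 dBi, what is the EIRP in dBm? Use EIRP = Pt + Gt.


EIRP = Pt + Gt = 20.420 + 24.450 = 44.87 dBm

44.87 dBm


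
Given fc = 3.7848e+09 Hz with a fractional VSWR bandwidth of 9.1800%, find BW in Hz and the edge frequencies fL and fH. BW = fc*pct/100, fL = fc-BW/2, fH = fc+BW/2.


BW = 3.7848e+09 * 9.1800/100 = 3.474446e+08 Hz
fL = 3.7848e+09 - 3.474446e+08/2 = 3.611e+09 Hz
fH = 3.7848e+09 + 3.474446e+08/2 = 3.959e+09 Hz

BW=3.474e+08 Hz, fL=3.611e+09 Hz, fH=3.959e+09 Hz


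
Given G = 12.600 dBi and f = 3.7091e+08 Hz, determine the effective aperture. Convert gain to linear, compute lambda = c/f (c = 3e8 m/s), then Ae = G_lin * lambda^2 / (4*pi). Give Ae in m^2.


lambda = c / f = 3.0000e+08 / 3.7091e+08 = 0.8088215 m
G_linear = 10^(12.600/10) = 18.19701
Ae = G_linear * lambda^2 / (4*pi) = 18.19701 * 0.8088215^2 / (4*pi) = 0.9473 m^2

0.9473 m^2


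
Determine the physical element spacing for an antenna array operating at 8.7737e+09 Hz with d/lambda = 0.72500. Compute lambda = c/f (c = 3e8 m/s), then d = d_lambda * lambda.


lambda = c / f = 3.0000e+08 / 8.7737e+09 = 0.03419310 m
d = 0.72500 * 0.03419310 = 0.02479 m

0.02479 m


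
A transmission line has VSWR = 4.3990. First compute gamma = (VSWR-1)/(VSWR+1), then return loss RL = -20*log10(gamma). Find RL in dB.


gamma = (4.3990 - 1) / (4.3990 + 1) = 0.6295610
RL = -20 * log10(0.6295610) = 4.019 dB

4.019 dB


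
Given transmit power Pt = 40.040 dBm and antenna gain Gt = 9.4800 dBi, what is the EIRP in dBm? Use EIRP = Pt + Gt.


EIRP = Pt + Gt = 40.040 + 9.4800 = 49.52 dBm

49.52 dBm


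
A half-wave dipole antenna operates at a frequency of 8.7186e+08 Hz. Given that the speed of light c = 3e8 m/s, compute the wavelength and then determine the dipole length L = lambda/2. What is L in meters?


lambda = c / f = 3.0000e+08 / 8.7186e+08 = 0.3440919 m
L = lambda / 2 = 0.3440919 / 2 = 0.1720 m

0.1720 m


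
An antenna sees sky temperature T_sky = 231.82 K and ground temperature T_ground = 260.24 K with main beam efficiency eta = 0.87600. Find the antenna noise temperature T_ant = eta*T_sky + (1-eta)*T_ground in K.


T_ant = 0.87600 * 231.82 + (1 - 0.87600) * 260.24 = 235.3 K

235.3 K


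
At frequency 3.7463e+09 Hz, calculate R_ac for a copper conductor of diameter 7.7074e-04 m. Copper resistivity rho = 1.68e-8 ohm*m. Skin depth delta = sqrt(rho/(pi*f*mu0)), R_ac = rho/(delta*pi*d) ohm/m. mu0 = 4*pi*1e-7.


delta = sqrt(1.68e-8 / (pi * 3.7463e+09 * 4*pi*1e-7)) = 1.065795e-06 m
R_ac = 1.68e-8 / (1.065795e-06 * pi * 7.7074e-04) = 6.510 ohm/m

6.510 ohm/m


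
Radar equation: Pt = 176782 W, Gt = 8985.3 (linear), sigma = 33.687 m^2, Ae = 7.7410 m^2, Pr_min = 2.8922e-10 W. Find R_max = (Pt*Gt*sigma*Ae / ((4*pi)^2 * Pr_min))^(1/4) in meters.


R^4 = 176782*8985.3*33.687*7.7410 / ((4*pi)^2 * 2.8922e-10) = 9.069471e+18
R_max = 9.069471e+18^0.25 = 54878 m

54878 m


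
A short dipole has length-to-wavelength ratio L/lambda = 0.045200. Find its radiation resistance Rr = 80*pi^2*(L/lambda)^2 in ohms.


Rr = 80 * pi^2 * (0.045200)^2 = 80 * 9.869604 * 2.043040e-03 = 1.613 ohm

1.613 ohm


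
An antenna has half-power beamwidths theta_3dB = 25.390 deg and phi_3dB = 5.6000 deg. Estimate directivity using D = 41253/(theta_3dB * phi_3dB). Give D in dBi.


D_linear = 41253 / (25.390 * 5.6000) = 290.1381
D_dBi = 10 * log10(290.1381) = 24.63 dBi

24.63 dBi


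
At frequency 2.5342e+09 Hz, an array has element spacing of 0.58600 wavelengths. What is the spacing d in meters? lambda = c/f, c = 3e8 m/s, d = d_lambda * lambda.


lambda = c / f = 3.0000e+08 / 2.5342e+09 = 0.1183806 m
d = 0.58600 * 0.1183806 = 0.06937 m

0.06937 m


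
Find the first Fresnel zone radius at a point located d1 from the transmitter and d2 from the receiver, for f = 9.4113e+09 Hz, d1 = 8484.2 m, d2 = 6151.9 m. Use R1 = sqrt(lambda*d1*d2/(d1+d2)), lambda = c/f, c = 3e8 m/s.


lambda = c / f = 3.0000e+08 / 9.4113e+09 = 0.03187657 m
R1 = sqrt(0.03187657 * 8484.2 * 6151.9 / (8484.2 + 6151.9)) = 10.66 m

10.66 m


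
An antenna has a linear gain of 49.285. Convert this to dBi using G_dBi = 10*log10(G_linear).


G_dBi = 10 * log10(49.285) = 16.93 dBi

16.93 dBi


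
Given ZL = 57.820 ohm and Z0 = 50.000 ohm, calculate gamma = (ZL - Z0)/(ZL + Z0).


gamma = (57.820 - 50.000) / (57.820 + 50.000) = 0.07253

0.07253


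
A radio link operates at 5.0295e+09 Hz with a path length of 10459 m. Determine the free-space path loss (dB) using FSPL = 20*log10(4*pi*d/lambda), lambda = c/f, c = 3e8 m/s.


lambda = c / f = 3.0000e+08 / 5.0295e+09 = 0.05964808 m
FSPL = 20 * log10(4*pi*10459/0.05964808) = 126.9 dB

126.9 dB


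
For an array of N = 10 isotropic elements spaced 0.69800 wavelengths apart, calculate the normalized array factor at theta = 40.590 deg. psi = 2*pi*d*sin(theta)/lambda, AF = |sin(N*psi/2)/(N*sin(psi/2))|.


psi = 2*pi*0.69800*sin(40.590 deg) = 2.853495 rad
AF = |sin(10*2.853495/2) / (10*sin(2.853495/2))| = 0.1002

0.1002


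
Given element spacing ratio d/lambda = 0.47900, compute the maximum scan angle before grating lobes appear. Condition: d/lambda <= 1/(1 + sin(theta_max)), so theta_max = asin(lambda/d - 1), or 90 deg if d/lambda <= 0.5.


lambda/d - 1 = 1/0.47900 - 1 = 1.087683 >= 1
d/lambda <= 0.5, so the array can scan to endfire without grating lobes: theta_max = 90 deg

90 deg


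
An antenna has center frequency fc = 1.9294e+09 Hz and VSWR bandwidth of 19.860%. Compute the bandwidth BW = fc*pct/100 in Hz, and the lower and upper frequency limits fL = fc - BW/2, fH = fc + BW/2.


BW = 1.9294e+09 * 19.860/100 = 3.831788e+08 Hz
fL = 1.9294e+09 - 3.831788e+08/2 = 1.738e+09 Hz
fH = 1.9294e+09 + 3.831788e+08/2 = 2.121e+09 Hz

BW=3.832e+08 Hz, fL=1.738e+09 Hz, fH=2.121e+09 Hz


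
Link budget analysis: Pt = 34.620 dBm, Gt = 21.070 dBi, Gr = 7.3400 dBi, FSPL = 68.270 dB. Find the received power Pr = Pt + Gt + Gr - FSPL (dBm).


Pr = 34.620 + 21.070 + 7.3400 - 68.270 = -5.24 dBm

-5.24 dBm


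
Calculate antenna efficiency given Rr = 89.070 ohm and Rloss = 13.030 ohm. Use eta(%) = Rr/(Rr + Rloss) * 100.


eta = 89.070 / (89.070 + 13.030) * 100 = 87.24%

87.24%


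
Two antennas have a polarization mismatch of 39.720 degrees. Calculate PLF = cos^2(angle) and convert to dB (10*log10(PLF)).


PLF_linear = cos^2(39.720 deg) = 0.5916325
PLF_dB = 10 * log10(0.5916325) = -2.279 dB

-2.279 dB


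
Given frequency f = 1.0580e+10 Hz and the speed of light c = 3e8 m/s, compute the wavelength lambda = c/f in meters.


lambda = c / f = 3.0000e+08 / 1.0580e+10 = 0.02836 m

0.02836 m


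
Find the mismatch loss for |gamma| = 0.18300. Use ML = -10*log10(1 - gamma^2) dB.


ML = -10 * log10(1 - 0.18300^2) = -10 * log10(0.966511) = 0.1479 dB

0.1479 dB


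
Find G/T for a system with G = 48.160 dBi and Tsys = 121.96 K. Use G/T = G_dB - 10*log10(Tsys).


G/T = 48.160 - 10*log10(121.96) = 48.160 - 20.86217 = 27.30 dB/K

27.30 dB/K


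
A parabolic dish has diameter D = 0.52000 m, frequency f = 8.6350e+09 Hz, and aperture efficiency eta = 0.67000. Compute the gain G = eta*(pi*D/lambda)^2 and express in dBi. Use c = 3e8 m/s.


lambda = c / f = 3.0000e+08 / 8.6350e+09 = 0.03474233 m
G_linear = 0.67000 * (pi * 0.52000 / 0.03474233)^2 = 1481.369
G_dBi = 10 * log10(1481.369) = 31.71 dBi

31.71 dBi


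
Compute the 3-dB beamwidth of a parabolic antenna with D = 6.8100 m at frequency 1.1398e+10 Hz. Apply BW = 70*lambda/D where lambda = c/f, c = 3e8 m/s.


lambda = c / f = 3.0000e+08 / 1.1398e+10 = 0.02632041 m
BW = 70 * 0.02632041 / 6.8100 = 0.2705 deg

0.2705 deg


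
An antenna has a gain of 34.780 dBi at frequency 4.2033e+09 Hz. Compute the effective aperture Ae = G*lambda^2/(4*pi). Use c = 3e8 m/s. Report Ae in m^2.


lambda = c / f = 3.0000e+08 / 4.2033e+09 = 0.07137249 m
G_linear = 10^(34.780/10) = 3006.076
Ae = G_linear * lambda^2 / (4*pi) = 3006.076 * 0.07137249^2 / (4*pi) = 1.219 m^2

1.219 m^2


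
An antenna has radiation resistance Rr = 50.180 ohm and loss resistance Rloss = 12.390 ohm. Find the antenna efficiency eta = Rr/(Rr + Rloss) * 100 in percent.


eta = 50.180 / (50.180 + 12.390) * 100 = 80.20%

80.20%


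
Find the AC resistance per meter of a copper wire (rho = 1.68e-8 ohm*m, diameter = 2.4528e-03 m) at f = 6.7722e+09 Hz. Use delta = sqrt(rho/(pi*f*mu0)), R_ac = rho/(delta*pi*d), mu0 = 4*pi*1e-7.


delta = sqrt(1.68e-8 / (pi * 6.7722e+09 * 4*pi*1e-7)) = 7.927019e-07 m
R_ac = 1.68e-8 / (7.927019e-07 * pi * 2.4528e-03) = 2.750 ohm/m

2.750 ohm/m


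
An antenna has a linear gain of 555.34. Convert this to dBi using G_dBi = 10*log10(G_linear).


G_dBi = 10 * log10(555.34) = 27.45 dBi

27.45 dBi


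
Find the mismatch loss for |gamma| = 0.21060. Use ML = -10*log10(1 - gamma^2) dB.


ML = -10 * log10(1 - 0.21060^2) = -10 * log10(0.95564764) = 0.1970 dB

0.1970 dB


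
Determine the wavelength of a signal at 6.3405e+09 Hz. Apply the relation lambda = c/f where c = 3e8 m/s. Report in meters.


lambda = c / f = 3.0000e+08 / 6.3405e+09 = 0.04731 m

0.04731 m


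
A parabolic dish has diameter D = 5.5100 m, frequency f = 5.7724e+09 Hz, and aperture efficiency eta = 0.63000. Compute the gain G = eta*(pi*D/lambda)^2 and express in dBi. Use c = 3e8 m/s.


lambda = c / f = 3.0000e+08 / 5.7724e+09 = 0.05197145 m
G_linear = 0.63000 * (pi * 5.5100 / 0.05197145)^2 = 69889.80
G_dBi = 10 * log10(69889.80) = 48.44 dBi

48.44 dBi


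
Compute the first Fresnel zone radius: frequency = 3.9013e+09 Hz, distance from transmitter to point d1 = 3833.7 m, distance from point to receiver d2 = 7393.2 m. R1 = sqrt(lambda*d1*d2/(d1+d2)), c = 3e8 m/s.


lambda = c / f = 3.0000e+08 / 3.9013e+09 = 0.07689744 m
R1 = sqrt(0.07689744 * 3833.7 * 7393.2 / (3833.7 + 7393.2)) = 13.93 m

13.93 m


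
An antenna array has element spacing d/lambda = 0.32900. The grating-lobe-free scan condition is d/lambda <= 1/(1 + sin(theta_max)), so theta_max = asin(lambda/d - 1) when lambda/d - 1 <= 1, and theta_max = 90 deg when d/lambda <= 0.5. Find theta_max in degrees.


lambda/d - 1 = 1/0.32900 - 1 = 2.039514 >= 1
d/lambda <= 0.5, so the array can scan to endfire without grating lobes: theta_max = 90 deg

90 deg


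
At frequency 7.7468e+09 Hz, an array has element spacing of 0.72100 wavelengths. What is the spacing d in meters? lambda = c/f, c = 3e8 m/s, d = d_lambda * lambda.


lambda = c / f = 3.0000e+08 / 7.7468e+09 = 0.03872567 m
d = 0.72100 * 0.03872567 = 0.02792 m

0.02792 m


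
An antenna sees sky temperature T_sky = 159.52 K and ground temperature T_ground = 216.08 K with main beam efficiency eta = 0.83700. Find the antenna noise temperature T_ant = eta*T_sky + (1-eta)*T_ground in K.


T_ant = 0.83700 * 159.52 + (1 - 0.83700) * 216.08 = 168.7 K

168.7 K


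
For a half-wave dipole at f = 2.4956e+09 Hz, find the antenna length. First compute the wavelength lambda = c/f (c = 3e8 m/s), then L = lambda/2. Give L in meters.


lambda = c / f = 3.0000e+08 / 2.4956e+09 = 0.1202116 m
L = lambda / 2 = 0.1202116 / 2 = 0.06011 m

0.06011 m


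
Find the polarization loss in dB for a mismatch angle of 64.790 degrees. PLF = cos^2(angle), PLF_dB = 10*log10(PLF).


PLF_linear = cos^2(64.790 deg) = 0.1814225
PLF_dB = 10 * log10(0.1814225) = -7.413 dB

-7.413 dB


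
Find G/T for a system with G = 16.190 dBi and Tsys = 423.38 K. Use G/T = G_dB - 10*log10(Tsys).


G/T = 16.190 - 10*log10(423.38) = 16.190 - 26.26730 = -10.08 dB/K

-10.08 dB/K


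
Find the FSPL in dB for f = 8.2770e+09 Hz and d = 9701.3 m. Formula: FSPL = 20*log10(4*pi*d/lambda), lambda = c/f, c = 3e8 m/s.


lambda = c / f = 3.0000e+08 / 8.2770e+09 = 0.03624502 m
FSPL = 20 * log10(4*pi*9701.3/0.03624502) = 130.5 dB

130.5 dB


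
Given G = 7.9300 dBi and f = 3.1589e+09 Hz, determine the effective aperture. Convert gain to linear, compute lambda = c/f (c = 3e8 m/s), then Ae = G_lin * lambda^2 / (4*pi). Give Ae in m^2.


lambda = c / f = 3.0000e+08 / 3.1589e+09 = 0.09496977 m
G_linear = 10^(7.9300/10) = 6.208690
Ae = G_linear * lambda^2 / (4*pi) = 6.208690 * 0.09496977^2 / (4*pi) = 4.456e-03 m^2

4.456e-03 m^2


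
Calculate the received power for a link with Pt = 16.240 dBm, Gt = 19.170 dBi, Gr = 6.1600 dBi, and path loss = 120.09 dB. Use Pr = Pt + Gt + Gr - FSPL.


Pr = 16.240 + 19.170 + 6.1600 - 120.09 = -78.52 dBm

-78.52 dBm


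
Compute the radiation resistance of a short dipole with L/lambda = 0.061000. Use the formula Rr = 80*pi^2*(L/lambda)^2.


Rr = 80 * pi^2 * (0.061000)^2 = 80 * 9.869604 * 3.721000e-03 = 2.938 ohm

2.938 ohm


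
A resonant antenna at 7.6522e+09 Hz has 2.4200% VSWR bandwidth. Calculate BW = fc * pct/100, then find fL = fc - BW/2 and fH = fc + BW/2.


BW = 7.6522e+09 * 2.4200/100 = 1.851832e+08 Hz
fL = 7.6522e+09 - 1.851832e+08/2 = 7.560e+09 Hz
fH = 7.6522e+09 + 1.851832e+08/2 = 7.745e+09 Hz

BW=1.852e+08 Hz, fL=7.560e+09 Hz, fH=7.745e+09 Hz


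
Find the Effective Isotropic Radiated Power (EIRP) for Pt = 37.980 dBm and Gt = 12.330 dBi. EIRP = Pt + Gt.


EIRP = Pt + Gt = 37.980 + 12.330 = 50.31 dBm

50.31 dBm


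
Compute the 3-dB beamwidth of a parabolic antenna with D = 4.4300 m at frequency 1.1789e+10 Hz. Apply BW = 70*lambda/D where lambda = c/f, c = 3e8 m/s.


lambda = c / f = 3.0000e+08 / 1.1789e+10 = 0.02544745 m
BW = 70 * 0.02544745 / 4.4300 = 0.4021 deg

0.4021 deg


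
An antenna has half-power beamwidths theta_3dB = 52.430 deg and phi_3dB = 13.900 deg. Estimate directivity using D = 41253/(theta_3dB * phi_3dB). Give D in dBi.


D_linear = 41253 / (52.430 * 13.900) = 56.60579
D_dBi = 10 * log10(56.60579) = 17.53 dBi

17.53 dBi


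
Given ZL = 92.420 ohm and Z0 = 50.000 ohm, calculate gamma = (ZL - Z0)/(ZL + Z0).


gamma = (92.420 - 50.000) / (92.420 + 50.000) = 0.2979

0.2979


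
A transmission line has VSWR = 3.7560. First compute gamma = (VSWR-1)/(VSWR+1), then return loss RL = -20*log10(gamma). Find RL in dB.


gamma = (3.7560 - 1) / (3.7560 + 1) = 0.5794786
RL = -20 * log10(0.5794786) = 4.739 dB

4.739 dB


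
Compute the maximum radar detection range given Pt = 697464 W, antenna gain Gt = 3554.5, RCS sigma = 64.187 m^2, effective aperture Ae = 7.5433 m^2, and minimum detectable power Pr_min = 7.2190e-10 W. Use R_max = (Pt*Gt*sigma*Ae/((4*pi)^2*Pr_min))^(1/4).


R^4 = 697464*3554.5*64.187*7.5433 / ((4*pi)^2 * 7.2190e-10) = 1.052960e+19
R_max = 1.052960e+19^0.25 = 56964 m

56964 m


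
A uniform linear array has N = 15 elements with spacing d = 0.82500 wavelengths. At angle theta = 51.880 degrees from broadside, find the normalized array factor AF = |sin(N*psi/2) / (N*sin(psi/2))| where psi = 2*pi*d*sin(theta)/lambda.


psi = 2*pi*0.82500*sin(51.880 deg) = 4.078062 rad
AF = |sin(15*4.078062/2) / (15*sin(4.078062/2))| = 0.05515

0.05515


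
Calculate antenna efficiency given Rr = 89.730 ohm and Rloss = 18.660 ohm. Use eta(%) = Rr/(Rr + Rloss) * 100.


eta = 89.730 / (89.730 + 18.660) * 100 = 82.78%

82.78%


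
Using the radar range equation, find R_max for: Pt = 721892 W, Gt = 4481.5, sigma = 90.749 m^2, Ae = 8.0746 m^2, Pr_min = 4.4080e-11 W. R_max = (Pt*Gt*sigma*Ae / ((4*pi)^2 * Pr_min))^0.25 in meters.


R^4 = 721892*4481.5*90.749*8.0746 / ((4*pi)^2 * 4.4080e-11) = 3.405628e+20
R_max = 3.405628e+20^0.25 = 135847 m

135847 m


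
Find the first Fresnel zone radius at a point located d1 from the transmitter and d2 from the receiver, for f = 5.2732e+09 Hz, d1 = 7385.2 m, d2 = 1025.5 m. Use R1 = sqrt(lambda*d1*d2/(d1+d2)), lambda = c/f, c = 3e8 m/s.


lambda = c / f = 3.0000e+08 / 5.2732e+09 = 0.05689145 m
R1 = sqrt(0.05689145 * 7385.2 * 1025.5 / (7385.2 + 1025.5)) = 7.157 m

7.157 m


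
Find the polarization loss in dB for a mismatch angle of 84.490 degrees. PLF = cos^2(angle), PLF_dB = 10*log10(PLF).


PLF_linear = cos^2(84.490 deg) = 9.219741e-03
PLF_dB = 10 * log10(9.219741e-03) = -20.35 dB

-20.35 dB


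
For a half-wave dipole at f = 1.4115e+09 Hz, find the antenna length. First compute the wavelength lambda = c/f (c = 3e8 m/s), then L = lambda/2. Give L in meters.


lambda = c / f = 3.0000e+08 / 1.4115e+09 = 0.2125399 m
L = lambda / 2 = 0.2125399 / 2 = 0.1063 m

0.1063 m


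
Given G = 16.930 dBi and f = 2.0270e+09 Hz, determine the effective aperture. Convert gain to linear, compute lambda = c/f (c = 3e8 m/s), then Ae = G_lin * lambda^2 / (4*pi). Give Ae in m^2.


lambda = c / f = 3.0000e+08 / 2.0270e+09 = 0.1480020 m
G_linear = 10^(16.930/10) = 49.31738
Ae = G_linear * lambda^2 / (4*pi) = 49.31738 * 0.1480020^2 / (4*pi) = 0.08597 m^2

0.08597 m^2


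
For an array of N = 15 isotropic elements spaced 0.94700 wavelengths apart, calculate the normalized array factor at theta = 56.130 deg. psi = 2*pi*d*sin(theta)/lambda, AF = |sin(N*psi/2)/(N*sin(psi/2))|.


psi = 2*pi*0.94700*sin(56.130 deg) = 4.940457 rad
AF = |sin(15*4.940457/2) / (15*sin(4.940457/2))| = 0.06449

0.06449


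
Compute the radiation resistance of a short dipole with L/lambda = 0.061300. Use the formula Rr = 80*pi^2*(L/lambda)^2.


Rr = 80 * pi^2 * (0.061300)^2 = 80 * 9.869604 * 3.757690e-03 = 2.967 ohm

2.967 ohm


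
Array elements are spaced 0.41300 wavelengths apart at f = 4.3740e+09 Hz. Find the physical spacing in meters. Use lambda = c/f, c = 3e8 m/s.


lambda = c / f = 3.0000e+08 / 4.3740e+09 = 0.06858711 m
d = 0.41300 * 0.06858711 = 0.02833 m

0.02833 m


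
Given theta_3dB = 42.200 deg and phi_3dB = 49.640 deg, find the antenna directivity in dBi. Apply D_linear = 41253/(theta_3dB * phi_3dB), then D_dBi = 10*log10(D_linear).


D_linear = 41253 / (42.200 * 49.640) = 19.69297
D_dBi = 10 * log10(19.69297) = 12.94 dBi

12.94 dBi


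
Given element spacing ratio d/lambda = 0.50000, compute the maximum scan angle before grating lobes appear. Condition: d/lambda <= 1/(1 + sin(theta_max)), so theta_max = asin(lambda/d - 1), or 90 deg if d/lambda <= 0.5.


lambda/d - 1 = 1/0.50000 - 1 = 1.000000 >= 1
d/lambda <= 0.5, so the array can scan to endfire without grating lobes: theta_max = 90 deg

90 deg


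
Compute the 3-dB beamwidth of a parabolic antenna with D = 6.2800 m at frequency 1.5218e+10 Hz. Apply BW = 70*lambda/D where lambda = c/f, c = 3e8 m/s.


lambda = c / f = 3.0000e+08 / 1.5218e+10 = 0.01971350 m
BW = 70 * 0.01971350 / 6.2800 = 0.2197 deg

0.2197 deg


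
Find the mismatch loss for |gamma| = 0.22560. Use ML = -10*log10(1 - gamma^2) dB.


ML = -10 * log10(1 - 0.22560^2) = -10 * log10(0.94910464) = 0.2269 dB

0.2269 dB


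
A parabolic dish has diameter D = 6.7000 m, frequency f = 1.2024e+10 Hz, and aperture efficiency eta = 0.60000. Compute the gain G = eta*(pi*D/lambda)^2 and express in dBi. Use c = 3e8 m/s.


lambda = c / f = 3.0000e+08 / 1.2024e+10 = 0.02495010 m
G_linear = 0.60000 * (pi * 6.7000 / 0.02495010)^2 = 427027.7
G_dBi = 10 * log10(427027.7) = 56.30 dBi

56.30 dBi


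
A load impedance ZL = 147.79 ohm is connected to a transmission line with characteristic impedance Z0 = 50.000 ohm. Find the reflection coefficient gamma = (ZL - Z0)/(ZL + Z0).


gamma = (147.79 - 50.000) / (147.79 + 50.000) = 0.4944

0.4944


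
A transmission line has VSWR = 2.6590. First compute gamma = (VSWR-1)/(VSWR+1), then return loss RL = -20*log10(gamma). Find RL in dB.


gamma = (2.6590 - 1) / (2.6590 + 1) = 0.4534026
RL = -20 * log10(0.4534026) = 6.870 dB

6.870 dB


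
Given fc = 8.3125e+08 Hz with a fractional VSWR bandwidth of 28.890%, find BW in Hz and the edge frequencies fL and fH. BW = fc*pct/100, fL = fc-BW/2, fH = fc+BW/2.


BW = 8.3125e+08 * 28.890/100 = 2.401481e+08 Hz
fL = 8.3125e+08 - 2.401481e+08/2 = 7.112e+08 Hz
fH = 8.3125e+08 + 2.401481e+08/2 = 9.513e+08 Hz

BW=2.401e+08 Hz, fL=7.112e+08 Hz, fH=9.513e+08 Hz
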